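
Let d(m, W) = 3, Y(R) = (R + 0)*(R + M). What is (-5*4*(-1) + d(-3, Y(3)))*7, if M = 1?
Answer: 161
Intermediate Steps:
Y(R) = R*(1 + R) (Y(R) = (R + 0)*(R + 1) = R*(1 + R))
(-5*4*(-1) + d(-3, Y(3)))*7 = (-5*4*(-1) + 3)*7 = (-20*(-1) + 3)*7 = (20 + 3)*7 = 23*7 = 161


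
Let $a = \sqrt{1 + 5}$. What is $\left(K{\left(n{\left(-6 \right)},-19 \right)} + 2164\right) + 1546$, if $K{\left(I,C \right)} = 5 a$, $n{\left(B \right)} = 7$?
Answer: $3710 + 5 \sqrt{6} \approx 3722.2$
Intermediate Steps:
$a = \sqrt{6} \approx 2.4495$
$K{\left(I,C \right)} = 5 \sqrt{6}$
$\left(K{\left(n{\left(-6 \right)},-19 \right)} + 2164\right) + 1546 = \left(5 \sqrt{6} + 2164\right) + 1546 = \left(2164 + 5 \sqrt{6}\right) + 1546 = 3710 + 5 \sqrt{6}$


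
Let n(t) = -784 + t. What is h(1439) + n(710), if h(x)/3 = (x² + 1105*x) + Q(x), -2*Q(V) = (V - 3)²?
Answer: 7889230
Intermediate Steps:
Q(V) = -(-3 + V)²/2 (Q(V) = -(V - 3)²/2 = -(-3 + V)²/2)
h(x) = 3*x² + 3315*x - 3*(-3 + x)²/2 (h(x) = 3*((x² + 1105*x) - (-3 + x)²/2) = 3*(x² + 1105*x - (-3 + x)²/2) = 3*x² + 3315*x - 3*(-3 + x)²/2)
h(1439) + n(710) = (-27/2 + 3324*1439 + (3/2)*1439²) + (-784 + 710) = (-27/2 + 4783236 + (3/2)*2070721) - 74 = (-27/2 + 4783236 + 6212163/2) - 74 = 7889304 - 74 = 7889230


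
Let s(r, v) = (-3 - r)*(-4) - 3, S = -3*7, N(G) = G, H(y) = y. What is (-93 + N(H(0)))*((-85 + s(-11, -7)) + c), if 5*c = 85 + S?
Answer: 49848/5 ≈ 9969.6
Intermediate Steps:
S = -21
c = 64/5 (c = (85 - 21)/5 = (1/5)*64 = 64/5 ≈ 12.800)
s(r, v) = 9 + 4*r (s(r, v) = (12 + 4*r) - 3 = 9 + 4*r)
(-93 + N(H(0)))*((-85 + s(-11, -7)) + c) = (-93 + 0)*((-85 + (9 + 4*(-11))) + 64/5) = -93*((-85 + (9 - 44)) + 64/5) = -93*((-85 - 35) + 64/5) = -93*(-120 + 64/5) = -93*(-536/5) = 49848/5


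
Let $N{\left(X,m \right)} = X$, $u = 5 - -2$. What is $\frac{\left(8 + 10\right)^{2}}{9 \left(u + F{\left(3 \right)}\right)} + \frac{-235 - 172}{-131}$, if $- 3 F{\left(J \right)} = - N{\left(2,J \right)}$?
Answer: $\frac{23509}{3013} \approx 7.8025$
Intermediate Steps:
$u = 7$ ($u = 5 + 2 = 7$)
$F{\left(J \right)} = \frac{2}{3}$ ($F{\left(J \right)} = - \frac{\left(-1\right) 2}{3} = \left(- \frac{1}{3}\right) \left(-2\right) = \frac{2}{3}$)
$\frac{\left(8 + 10\right)^{2}}{9 \left(u + F{\left(3 \right)}\right)} + \frac{-235 - 172}{-131} = \frac{\left(8 + 10\right)^{2}}{9 \left(7 + \frac{2}{3}\right)} + \frac{-235 - 172}{-131} = \frac{18^{2}}{9 \cdot \frac{23}{3}} + \left(-235 - 172\right) \left(- \frac{1}{131}\right) = \frac{324}{69} - - \frac{407}{131} = 324 \cdot \frac{1}{69} + \frac{407}{131} = \frac{108}{23} + \frac{407}{131} = \frac{23509}{3013}$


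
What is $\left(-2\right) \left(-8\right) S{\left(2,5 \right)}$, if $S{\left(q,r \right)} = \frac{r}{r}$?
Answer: $16$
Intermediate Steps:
$S{\left(q,r \right)} = 1$
$\left(-2\right) \left(-8\right) S{\left(2,5 \right)} = \left(-2\right) \left(-8\right) 1 = 16 \cdot 1 = 16$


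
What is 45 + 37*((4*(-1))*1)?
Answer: -103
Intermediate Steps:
45 + 37*((4*(-1))*1) = 45 + 37*(-4*1) = 45 + 37*(-4) = 45 - 148 = -103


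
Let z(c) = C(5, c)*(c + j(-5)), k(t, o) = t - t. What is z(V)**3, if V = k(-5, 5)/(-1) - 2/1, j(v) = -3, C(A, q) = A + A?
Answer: -125000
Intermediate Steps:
C(A, q) = 2*A
k(t, o) = 0
V = -2 (V = 0/(-1) - 2/1 = 0*(-1) - 2*1 = 0 - 2 = -2)
z(c) = -30 + 10*c (z(c) = (2*5)*(c - 3) = 10*(-3 + c) = -30 + 10*c)
z(V)**3 = (-30 + 10*(-2))**3 = (-30 - 20)**3 = (-50)**3 = -125000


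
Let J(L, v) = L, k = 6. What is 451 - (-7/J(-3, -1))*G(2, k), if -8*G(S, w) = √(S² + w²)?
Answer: 451 + 7*√10/12 ≈ 452.84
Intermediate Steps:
G(S, w) = -√(S² + w²)/8
451 - (-7/J(-3, -1))*G(2, k) = 451 - (-7/(-3))*(-√(2² + 6²)/8) = 451 - (-7*(-⅓))*(-√(4 + 36)/8) = 451 - 7*(-√10/4)/3 = 451 - (-7)*√10/12 = 451 + 7*√10/12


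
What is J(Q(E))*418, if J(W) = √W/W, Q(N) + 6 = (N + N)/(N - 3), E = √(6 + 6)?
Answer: 209*√(-6 + 4*√3)/√(9 - 4*√3) ≈ 139.89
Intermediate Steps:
E = 2*√3 (E = √12 = 2*√3 ≈ 3.4641)
Q(N) = -6 + 2*N/(-3 + N) (Q(N) = -6 + (N + N)/(N - 3) = -6 + (2*N)/(-3 + N) = -6 + 2*N/(-3 + N))
J(W) = W^(-½)
J(Q(E))*418 = 418/√(2*(9 - 4*√3)/(-3 + 2*√3)) = (√2*√(-3 + 2*√3)/(2*√(9 - 4*√3)))*418 = 209*√2*√(-3 + 2*√3)/√(9 - 4*√3)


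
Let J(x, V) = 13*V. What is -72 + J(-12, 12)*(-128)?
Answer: -20040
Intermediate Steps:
-72 + J(-12, 12)*(-128) = -72 + (13*12)*(-128) = -72 + 156*(-128) = -72 - 19968 = -20040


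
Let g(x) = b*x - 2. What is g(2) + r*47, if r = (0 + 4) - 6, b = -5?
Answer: -106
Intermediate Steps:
r = -2 (r = 4 - 6 = -2)
g(x) = -2 - 5*x (g(x) = -5*x - 2 = -2 - 5*x)
g(2) + r*47 = (-2 - 5*2) - 2*47 = (-2 - 10) - 94 = -12 - 94 = -106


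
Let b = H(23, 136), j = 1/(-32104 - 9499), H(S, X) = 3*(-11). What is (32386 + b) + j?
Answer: 1345981858/41603 ≈ 32353.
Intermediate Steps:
H(S, X) = -33
j = -1/41603 (j = 1/(-41603) = -1/41603 ≈ -2.4037e-5)
b = -33
(32386 + b) + j = (32386 - 33) - 1/41603 = 32353 - 1/41603 = 1345981858/41603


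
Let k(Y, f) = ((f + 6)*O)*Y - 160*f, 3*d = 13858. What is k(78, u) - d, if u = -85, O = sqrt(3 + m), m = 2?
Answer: 26942/3 - 6162*sqrt(5) ≈ -4798.0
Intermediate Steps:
d = 13858/3 (d = (1/3)*13858 = 13858/3 ≈ 4619.3)
O = sqrt(5) (O = sqrt(3 + 2) = sqrt(5) ≈ 2.2361)
k(Y, f) = -160*f + Y*sqrt(5)*(6 + f) (k(Y, f) = ((f + 6)*sqrt(5))*Y - 160*f = ((6 + f)*sqrt(5))*Y - 160*f = (sqrt(5)*(6 + f))*Y - 160*f = Y*sqrt(5)*(6 + f) - 160*f = -160*f + Y*sqrt(5)*(6 + f))
k(78, u) - d = (-160*(-85) + 6*78*sqrt(5) + 78*(-85)*sqrt(5)) - 1*13858/3 = (13600 + 468*sqrt(5) - 6630*sqrt(5)) - 13858/3 = (13600 - 6162*sqrt(5)) - 13858/3 = 26942/3 - 6162*sqrt(5)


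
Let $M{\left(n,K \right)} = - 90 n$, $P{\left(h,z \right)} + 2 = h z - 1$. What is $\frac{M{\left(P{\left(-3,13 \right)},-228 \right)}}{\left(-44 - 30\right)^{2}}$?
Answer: $\frac{945}{1369} \approx 0.69028$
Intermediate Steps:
$P{\left(h,z \right)} = -3 + h z$ ($P{\left(h,z \right)} = -2 + \left(h z - 1\right) = -2 + \left(-1 + h z\right) = -3 + h z$)
$\frac{M{\left(P{\left(-3,13 \right)},-228 \right)}}{\left(-44 - 30\right)^{2}} = \frac{\left(-90\right) \left(-3 - 39\right)}{\left(-44 - 30\right)^{2}} = \frac{\left(-90\right) \left(-3 - 39\right)}{\left(-74\right)^{2}} = \frac{\left(-90\right) \left(-42\right)}{5476} = 3780 \cdot \frac{1}{5476} = \frac{945}{1369}$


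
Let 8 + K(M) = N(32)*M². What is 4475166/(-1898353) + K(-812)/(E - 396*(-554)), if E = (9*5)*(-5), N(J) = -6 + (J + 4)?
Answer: 36569241720742/416041145127 ≈ 87.898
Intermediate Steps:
N(J) = -2 + J (N(J) = -6 + (4 + J) = -2 + J)
E = -225 (E = 45*(-5) = -225)
K(M) = -8 + 30*M² (K(M) = -8 + (-2 + 32)*M² = -8 + 30*M²)
4475166/(-1898353) + K(-812)/(E - 396*(-554)) = 4475166/(-1898353) + (-8 + 30*(-812)²)/(-225 - 396*(-554)) = 4475166*(-1/1898353) + (-8 + 30*659344)/(-225 + 219384) = -4475166/1898353 + (-8 + 19780320)/219159 = -4475166/1898353 + 19780312*(1/219159) = -4475166/1898353 + 19780312/219159 = 36569241720742/416041145127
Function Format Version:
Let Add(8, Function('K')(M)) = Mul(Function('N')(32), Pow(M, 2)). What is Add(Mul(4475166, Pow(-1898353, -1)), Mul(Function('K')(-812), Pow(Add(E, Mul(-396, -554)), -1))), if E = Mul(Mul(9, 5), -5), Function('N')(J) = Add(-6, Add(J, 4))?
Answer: Rational(36569241720742, 416041145127) ≈ 87.898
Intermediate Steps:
Function('N')(J) = Add(-2, J) (Function('N')(J) = Add(-6, Add(4, J)) = Add(-2, J))
E = -225 (E = Mul(45, -5) = -225)
Function('K')(M) = Add(-8, Mul(30, Pow(M, 2))) (Function('K')(M) = Add(-8, Mul(Add(-2, 32), Pow(M, 2))) = Add(-8, Mul(30, Pow(M, 2))))
Add(Mul(4475166, Pow(-1898353, -1)), Mul(Function('K')(-812), Pow(Add(E, Mul(-396, -554)), -1))) = Add(Mul(4475166, Pow(-1898353, -1)), Mul(Add(-8, Mul(30, Pow(-812, 2))), Pow(Add(-225, Mul(-396, -554)), -1))) = Add(Mul(4475166, Rational(-1, 1898353)), Mul(Add(-8, Mul(30, 659344)), Pow(Add(-225, 219384), -1))) = Add(Rational(-4475166, 1898353), Mul(Add(-8, 19780320), Pow(219159, -1))) = Add(Rational(-4475166, 1898353), Mul(19780312, Rational(1, 219159))) = Add(Rational(-4475166, 1898353), Rational(19780312, 219159)) = Rational(36569241720742, 416041145127)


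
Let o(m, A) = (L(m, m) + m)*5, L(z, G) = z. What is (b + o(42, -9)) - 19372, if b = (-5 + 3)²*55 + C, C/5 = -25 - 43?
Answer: -19072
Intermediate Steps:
C = -340 (C = 5*(-25 - 43) = 5*(-68) = -340)
b = -120 (b = (-5 + 3)²*55 - 340 = (-2)²*55 - 340 = 4*55 - 340 = 220 - 340 = -120)
o(m, A) = 10*m (o(m, A) = (m + m)*5 = (2*m)*5 = 10*m)
(b + o(42, -9)) - 19372 = (-120 + 10*42) - 19372 = (-120 + 420) - 19372 = 300 - 19372 = -19072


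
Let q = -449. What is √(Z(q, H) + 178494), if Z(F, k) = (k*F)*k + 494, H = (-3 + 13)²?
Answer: 2*I*√1077753 ≈ 2076.3*I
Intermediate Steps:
H = 100 (H = 10² = 100)
Z(F, k) = 494 + F*k² (Z(F, k) = (F*k)*k + 494 = F*k² + 494 = 494 + F*k²)
√(Z(q, H) + 178494) = √((494 - 449*100²) + 178494) = √((494 - 449*10000) + 178494) = √((494 - 4490000) + 178494) = √(-4489506 + 178494) = √(-4311012) = 2*I*√1077753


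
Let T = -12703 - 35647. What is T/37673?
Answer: -48350/37673 ≈ -1.2834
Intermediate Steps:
T = -48350
T/37673 = -48350/37673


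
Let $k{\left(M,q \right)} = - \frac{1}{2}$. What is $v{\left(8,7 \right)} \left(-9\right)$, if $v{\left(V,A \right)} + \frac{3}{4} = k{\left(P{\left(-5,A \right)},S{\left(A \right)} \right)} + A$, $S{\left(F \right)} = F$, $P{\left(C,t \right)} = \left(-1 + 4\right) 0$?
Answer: $- \frac{207}{4} \approx -51.75$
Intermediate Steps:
$P{\left(C,t \right)} = 0$ ($P{\left(C,t \right)} = 3 \cdot 0 = 0$)
$k{\left(M,q \right)} = - \frac{1}{2}$ ($k{\left(M,q \right)} = \left(-1\right) \frac{1}{2} = - \frac{1}{2}$)
$v{\left(V,A \right)} = - \frac{5}{4} + A$ ($v{\left(V,A \right)} = - \frac{3}{4} + \left(- \frac{1}{2} + A\right) = - \frac{5}{4} + A$)
$v{\left(8,7 \right)} \left(-9\right) = \left(- \frac{5}{4} + 7\right) \left(-9\right) = \frac{23}{4} \left(-9\right) = - \frac{207}{4}$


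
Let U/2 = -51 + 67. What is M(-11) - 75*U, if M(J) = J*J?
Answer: -2279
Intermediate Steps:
M(J) = J²
U = 32 (U = 2*(-51 + 67) = 2*16 = 32)
M(-11) - 75*U = (-11)² - 75*32 = 121 - 2400 = -2279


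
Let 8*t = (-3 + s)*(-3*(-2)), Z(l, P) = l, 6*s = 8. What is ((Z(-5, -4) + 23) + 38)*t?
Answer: -70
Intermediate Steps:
s = 4/3 (s = (⅙)*8 = 4/3 ≈ 1.3333)
t = -5/4 (t = ((-3 + 4/3)*(-3*(-2)))/8 = (-5/3*6)/8 = (⅛)*(-10) = -5/4 ≈ -1.2500)
((Z(-5, -4) + 23) + 38)*t = ((-5 + 23) + 38)*(-5/4) = (18 + 38)*(-5/4) = 56*(-5/4) = -70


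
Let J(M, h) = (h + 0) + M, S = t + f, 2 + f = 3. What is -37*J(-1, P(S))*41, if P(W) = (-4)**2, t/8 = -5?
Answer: -22755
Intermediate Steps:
t = -40 (t = 8*(-5) = -40)
f = 1 (f = -2 + 3 = 1)
S = -39 (S = -40 + 1 = -39)
P(W) = 16
J(M, h) = M + h (J(M, h) = h + M = M + h)
-37*J(-1, P(S))*41 = -37*(-1 + 16)*41 = -37*15*41 = -555*41 = -22755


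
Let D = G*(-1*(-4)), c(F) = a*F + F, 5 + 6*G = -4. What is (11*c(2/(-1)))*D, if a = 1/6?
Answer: 154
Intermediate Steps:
G = -3/2 (G = -⅚ + (⅙)*(-4) = -⅚ - ⅔ = -3/2 ≈ -1.5000)
a = ⅙ ≈ 0.16667
c(F) = 7*F/6 (c(F) = F/6 + F = 7*F/6)
D = -6 (D = -(-3)*(-4)/2 = -3/2*4 = -6)
(11*c(2/(-1)))*D = (11*(7*(2/(-1))/6))*(-6) = (11*(7*(2*(-1))/6))*(-6) = (11*((7/6)*(-2)))*(-6) = (11*(-7/3))*(-6) = -77/3*(-6) = 154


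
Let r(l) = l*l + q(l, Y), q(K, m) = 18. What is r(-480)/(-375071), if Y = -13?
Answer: -13554/22063 ≈ -0.61433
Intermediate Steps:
r(l) = 18 + l² (r(l) = l*l + 18 = l² + 18 = 18 + l²)
r(-480)/(-375071) = (18 + (-480)²)/(-375071) = (18 + 230400)*(-1/375071) = 230418*(-1/375071) = -13554/22063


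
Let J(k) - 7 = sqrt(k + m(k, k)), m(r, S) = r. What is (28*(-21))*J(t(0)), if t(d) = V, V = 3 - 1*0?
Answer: -4116 - 588*sqrt(6) ≈ -5556.3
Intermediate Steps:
V = 3 (V = 3 + 0 = 3)
t(d) = 3
J(k) = 7 + sqrt(2)*sqrt(k) (J(k) = 7 + sqrt(k + k) = 7 + sqrt(2*k) = 7 + sqrt(2)*sqrt(k))
(28*(-21))*J(t(0)) = (28*(-21))*(7 + sqrt(2)*sqrt(3)) = -588*(7 + sqrt(6)) = -4116 - 588*sqrt(6)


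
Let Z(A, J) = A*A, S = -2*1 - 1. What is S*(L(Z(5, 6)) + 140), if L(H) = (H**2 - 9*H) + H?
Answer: -1695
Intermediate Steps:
S = -3 (S = -2 - 1 = -3)
Z(A, J) = A**2
L(H) = H**2 - 8*H
S*(L(Z(5, 6)) + 140) = -3*(5**2*(-8 + 5**2) + 140) = -3*(25*(-8 + 25) + 140) = -3*(25*17 + 140) = -3*(425 + 140) = -3*565 = -1695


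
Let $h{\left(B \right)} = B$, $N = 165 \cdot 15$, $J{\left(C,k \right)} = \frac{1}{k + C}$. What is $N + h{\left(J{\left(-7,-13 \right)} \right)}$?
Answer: $\frac{49499}{20} \approx 2474.9$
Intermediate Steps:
$J{\left(C,k \right)} = \frac{1}{C + k}$
$N = 2475$
$N + h{\left(J{\left(-7,-13 \right)} \right)} = 2475 + \frac{1}{-7 - 13} = 2475 + \frac{1}{-20} = 2475 - \frac{1}{20} = \frac{49499}{20}$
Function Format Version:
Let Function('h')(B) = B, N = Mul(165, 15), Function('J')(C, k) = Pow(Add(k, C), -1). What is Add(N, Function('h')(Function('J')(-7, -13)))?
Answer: Rational(49499, 20) ≈ 2474.9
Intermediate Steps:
Function('J')(C, k) = Pow(Add(C, k), -1)
N = 2475
Add(N, Function('h')(Function('J')(-7, -13))) = Add(2475, Pow(Add(-7, -13), -1)) = Add(2475, Pow(-20, -1)) = Add(2475, Rational(-1, 20)) = Rational(49499, 20)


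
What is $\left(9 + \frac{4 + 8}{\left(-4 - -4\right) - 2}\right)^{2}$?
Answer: $9$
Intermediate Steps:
$\left(9 + \frac{4 + 8}{\left(-4 - -4\right) - 2}\right)^{2} = \left(9 + \frac{12}{\left(-4 + 4\right) - 2}\right)^{2} = \left(9 + \frac{12}{0 - 2}\right)^{2} = \left(9 + \frac{12}{-2}\right)^{2} = \left(9 + 12 \left(- \frac{1}{2}\right)\right)^{2} = \left(9 - 6\right)^{2} = 3^{2} = 9$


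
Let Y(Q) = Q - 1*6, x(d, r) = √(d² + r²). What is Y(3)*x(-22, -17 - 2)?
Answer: -39*√5 ≈ -87.207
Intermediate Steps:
Y(Q) = -6 + Q (Y(Q) = Q - 6 = -6 + Q)
Y(3)*x(-22, -17 - 2) = (-6 + 3)*√((-22)² + (-17 - 2)²) = -3*√(484 + (-19)²) = -3*√(484 + 361) = -39*√5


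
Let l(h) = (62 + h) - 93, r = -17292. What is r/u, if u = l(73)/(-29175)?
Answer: 84082350/7 ≈ 1.2012e+7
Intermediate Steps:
l(h) = -31 + h
u = -14/9725 (u = (-31 + 73)/(-29175) = 42*(-1/29175) = -14/9725 ≈ -0.0014396)
r/u = -17292/(-14/9725) = -17292*(-9725/14) = 84082350/7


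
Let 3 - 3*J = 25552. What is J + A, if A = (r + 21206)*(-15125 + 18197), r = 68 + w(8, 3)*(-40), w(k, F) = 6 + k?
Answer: 190874675/3 ≈ 6.3625e+7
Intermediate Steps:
r = -492 (r = 68 + (6 + 8)*(-40) = 68 + 14*(-40) = 68 - 560 = -492)
J = -25549/3 (J = 1 - ⅓*25552 = 1 - 25552/3 = -25549/3 ≈ -8516.3)
A = 63633408 (A = (-492 + 21206)*(-15125 + 18197) = 20714*3072 = 63633408)
J + A = -25549/3 + 63633408 = 190874675/3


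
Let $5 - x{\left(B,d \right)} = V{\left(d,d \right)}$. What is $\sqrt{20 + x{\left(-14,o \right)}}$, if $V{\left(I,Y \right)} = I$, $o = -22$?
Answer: $\sqrt{47} \approx 6.8557$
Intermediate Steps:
$x{\left(B,d \right)} = 5 - d$
$\sqrt{20 + x{\left(-14,o \right)}} = \sqrt{20 + \left(5 - -22\right)} = \sqrt{20 + \left(5 + 22\right)} = \sqrt{20 + 27} = \sqrt{47}$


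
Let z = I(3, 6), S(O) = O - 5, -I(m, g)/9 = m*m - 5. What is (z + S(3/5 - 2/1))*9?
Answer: -1908/5 ≈ -381.60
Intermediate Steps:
I(m, g) = 45 - 9*m**2 (I(m, g) = -9*(m*m - 5) = -9*(m**2 - 5) = -9*(-5 + m**2) = 45 - 9*m**2)
S(O) = -5 + O
z = -36 (z = 45 - 9*3**2 = 45 - 9*9 = 45 - 81 = -36)
(z + S(3/5 - 2/1))*9 = (-36 + (-5 + (3/5 - 2/1)))*9 = (-36 + (-5 + (3*(1/5) - 2*1)))*9 = (-36 + (-5 + (3/5 - 2)))*9 = (-36 + (-5 - 7/5))*9 = (-36 - 32/5)*9 = -212/5*9 = -1908/5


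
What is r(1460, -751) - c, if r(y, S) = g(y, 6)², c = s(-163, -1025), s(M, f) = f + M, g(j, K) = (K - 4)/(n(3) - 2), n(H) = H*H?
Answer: 58216/49 ≈ 1188.1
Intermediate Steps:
n(H) = H²
g(j, K) = -4/7 + K/7 (g(j, K) = (K - 4)/(3² - 2) = (-4 + K)/(9 - 2) = (-4 + K)/7 = (-4 + K)*(⅐) = -4/7 + K/7)
s(M, f) = M + f
c = -1188 (c = -163 - 1025 = -1188)
r(y, S) = 4/49 (r(y, S) = (-4/7 + (⅐)*6)² = (-4/7 + 6/7)² = (2/7)² = 4/49)
r(1460, -751) - c = 4/49 - 1*(-1188) = 4/49 + 1188 = 58216/49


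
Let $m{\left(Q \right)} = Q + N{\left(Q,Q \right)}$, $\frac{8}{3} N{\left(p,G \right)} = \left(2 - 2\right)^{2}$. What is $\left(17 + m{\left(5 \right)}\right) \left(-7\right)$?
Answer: $-154$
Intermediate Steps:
$N{\left(p,G \right)} = 0$ ($N{\left(p,G \right)} = \frac{3 \left(2 - 2\right)^{2}}{8} = \frac{3 \cdot 0^{2}}{8} = \frac{3}{8} \cdot 0 = 0$)
$m{\left(Q \right)} = Q$ ($m{\left(Q \right)} = Q + 0 = Q$)
$\left(17 + m{\left(5 \right)}\right) \left(-7\right) = \left(17 + 5\right) \left(-7\right) = 22 \left(-7\right) = -154$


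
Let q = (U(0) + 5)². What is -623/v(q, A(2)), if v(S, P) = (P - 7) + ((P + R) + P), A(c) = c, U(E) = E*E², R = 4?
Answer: -623/3 ≈ -207.67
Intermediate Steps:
U(E) = E³
q = 25 (q = (0³ + 5)² = (0 + 5)² = 5² = 25)
v(S, P) = -3 + 3*P (v(S, P) = (P - 7) + ((P + 4) + P) = (-7 + P) + ((4 + P) + P) = (-7 + P) + (4 + 2*P) = -3 + 3*P)
-623/v(q, A(2)) = -623/(-3 + 3*2) = -623/(-3 + 6) = -623/3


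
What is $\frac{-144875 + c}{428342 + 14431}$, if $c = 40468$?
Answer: $- \frac{104407}{442773} \approx -0.2358$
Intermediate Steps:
$\frac{-144875 + c}{428342 + 14431} = \frac{-144875 + 40468}{428342 + 14431} = - \frac{104407}{442773}$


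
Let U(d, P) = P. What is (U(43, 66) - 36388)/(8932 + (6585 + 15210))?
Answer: -36322/30727 ≈ -1.1821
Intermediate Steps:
(U(43, 66) - 36388)/(8932 + (6585 + 15210)) = (66 - 36388)/(8932 + (6585 + 15210)) = -36322/(8932 + 21795) = -36322/30727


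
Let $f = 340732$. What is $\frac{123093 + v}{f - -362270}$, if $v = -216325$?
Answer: $- \frac{46616}{351501} \approx -0.13262$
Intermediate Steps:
$\frac{123093 + v}{f - -362270} = \frac{123093 - 216325}{340732 - -362270} = - \frac{93232}{340732 + 362270} = - \frac{93232}{703002} = \left(-93232\right) \frac{1}{703002} = - \frac{46616}{351501}$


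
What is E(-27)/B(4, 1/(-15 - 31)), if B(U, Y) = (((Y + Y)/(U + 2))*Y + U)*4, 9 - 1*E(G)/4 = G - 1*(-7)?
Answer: 184092/25393 ≈ 7.2497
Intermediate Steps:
E(G) = 8 - 4*G (E(G) = 36 - 4*(G - 1*(-7)) = 36 - 4*(G + 7) = 36 - 4*(7 + G) = 36 + (-28 - 4*G) = 8 - 4*G)
B(U, Y) = 4*U + 8*Y²/(2 + U) (B(U, Y) = (((2*Y)/(2 + U))*Y + U)*4 = ((2*Y/(2 + U))*Y + U)*4 = (2*Y²/(2 + U) + U)*4 = (U + 2*Y²/(2 + U))*4 = 4*U + 8*Y²/(2 + U))
E(-27)/B(4, 1/(-15 - 31)) = (8 - 4*(-27))/((4*(4² + 2*4 + 2*(1/(-15 - 31))²)/(2 + 4))) = (8 + 108)/((4*(16 + 8 + 2*(1/(-46))²)/6)) = 116/((4*(⅙)*(16 + 8 + 2*(-1/46)²))) = 116/((4*(⅙)*(16 + 8 + 2*(1/2116)))) = 116/((4*(⅙)*(16 + 8 + 1/1058))) = 116/((4*(⅙)*(25393/1058))) = 116/(25393/1587) = 116*(1587/25393) = 184092/25393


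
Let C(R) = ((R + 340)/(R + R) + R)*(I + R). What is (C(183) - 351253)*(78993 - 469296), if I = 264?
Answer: 12800071580751/122 ≈ 1.0492e+11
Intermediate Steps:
C(R) = (264 + R)*(R + (340 + R)/(2*R)) (C(R) = ((R + 340)/(R + R) + R)*(264 + R) = ((340 + R)/((2*R)) + R)*(264 + R) = ((340 + R)*(1/(2*R)) + R)*(264 + R) = ((340 + R)/(2*R) + R)*(264 + R) = (R + (340 + R)/(2*R))*(264 + R) = (264 + R)*(R + (340 + R)/(2*R)))
(C(183) - 351253)*(78993 - 469296) = ((302 + 183**2 + 44880/183 + (529/2)*183) - 351253)*(78993 - 469296) = ((302 + 33489 + 44880*(1/183) + 96807/2) - 351253)*(-390303) = ((302 + 33489 + 14960/61 + 96807/2) - 351253)*(-390303) = (10057649/122 - 351253)*(-390303) = -32795217/122*(-390303) = 12800071580751/122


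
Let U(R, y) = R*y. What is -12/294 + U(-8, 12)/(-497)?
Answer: 530/3479 ≈ 0.15234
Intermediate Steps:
-12/294 + U(-8, 12)/(-497) = -12/294 - 8*12/(-497) = -12*1/294 - 96*(-1/497) = -2/49 + 96/497 = 530/3479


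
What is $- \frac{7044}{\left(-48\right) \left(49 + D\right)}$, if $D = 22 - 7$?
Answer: $\frac{587}{256} \approx 2.293$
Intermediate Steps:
$D = 15$
$- \frac{7044}{\left(-48\right) \left(49 + D\right)} = - \frac{7044}{\left(-48\right) \left(49 + 15\right)} = - \frac{7044}{\left(-48\right) 64} = - \frac{7044}{-3072} = \left(-7044\right) \left(- \frac{1}{3072}\right) = \frac{587}{256}$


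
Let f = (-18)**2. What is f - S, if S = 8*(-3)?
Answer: 348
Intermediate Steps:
f = 324
S = -24
f - S = 324 - 1*(-24) = 324 + 24 = 348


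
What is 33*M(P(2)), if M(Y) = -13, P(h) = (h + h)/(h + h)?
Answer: -429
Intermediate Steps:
P(h) = 1 (P(h) = (2*h)/((2*h)) = (2*h)*(1/(2*h)) = 1)
33*M(P(2)) = 33*(-13) = -429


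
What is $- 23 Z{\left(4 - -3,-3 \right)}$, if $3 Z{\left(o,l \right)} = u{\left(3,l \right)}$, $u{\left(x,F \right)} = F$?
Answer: $23$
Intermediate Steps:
$Z{\left(o,l \right)} = \frac{l}{3}$
$- 23 Z{\left(4 - -3,-3 \right)} = - 23 \cdot \frac{1}{3} \left(-3\right) = \left(-23\right) \left(-1\right) = 23$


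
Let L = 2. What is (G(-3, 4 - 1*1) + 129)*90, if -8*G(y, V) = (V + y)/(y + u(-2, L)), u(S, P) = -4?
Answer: 11610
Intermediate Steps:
G(y, V) = -(V + y)/(8*(-4 + y)) (G(y, V) = -(V + y)/(8*(y - 4)) = -(V + y)/(8*(-4 + y)))
(G(-3, 4 - 1*1) + 129)*90 = ((-(4 - 1*1) - 1*(-3))/(8*(-4 - 3)) + 129)*90 = ((1/8)*(-(4 - 1) + 3)/(-7) + 129)*90 = ((1/8)*(-1/7)*(-1*3 + 3) + 129)*90 = ((1/8)*(-1/7)*(-3 + 3) + 129)*90 = ((1/8)*(-1/7)*0 + 129)*90 = (0 + 129)*90 = 129*90 = 11610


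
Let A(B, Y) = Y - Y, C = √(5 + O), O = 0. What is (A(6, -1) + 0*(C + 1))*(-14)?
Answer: 0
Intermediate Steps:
C = √5 (C = √(5 + 0) = √5 ≈ 2.2361)
A(B, Y) = 0
(A(6, -1) + 0*(C + 1))*(-14) = (0 + 0*(√5 + 1))*(-14) = (0 + 0*(1 + √5))*(-14) = (0 + 0)*(-14) = 0*(-14) = 0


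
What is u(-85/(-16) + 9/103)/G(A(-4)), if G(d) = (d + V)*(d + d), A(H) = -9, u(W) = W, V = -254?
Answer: 8899/7801632 ≈ 0.0011407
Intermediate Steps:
G(d) = 2*d*(-254 + d) (G(d) = (d - 254)*(d + d) = (-254 + d)*(2*d) = 2*d*(-254 + d))
u(-85/(-16) + 9/103)/G(A(-4)) = (-85/(-16) + 9/103)/((2*(-9)*(-254 - 9))) = (-85*(-1/16) + 9*(1/103))/((2*(-9)*(-263))) = (85/16 + 9/103)/4734 = (8899/1648)*(1/4734) = 8899/7801632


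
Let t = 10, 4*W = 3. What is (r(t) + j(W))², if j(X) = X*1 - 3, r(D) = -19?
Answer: 7225/16 ≈ 451.56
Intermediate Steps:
W = ¾ (W = (¼)*3 = ¾ ≈ 0.75000)
j(X) = -3 + X (j(X) = X - 3 = -3 + X)
(r(t) + j(W))² = (-19 + (-3 + ¾))² = (-19 - 9/4)² = (-85/4)² = 7225/16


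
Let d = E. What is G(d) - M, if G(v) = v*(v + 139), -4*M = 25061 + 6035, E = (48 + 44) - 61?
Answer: 13044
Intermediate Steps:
E = 31 (E = 92 - 61 = 31)
d = 31
M = -7774 (M = -(25061 + 6035)/4 = -¼*31096 = -7774)
G(v) = v*(139 + v)
G(d) - M = 31*(139 + 31) - 1*(-7774) = 31*170 + 7774 = 5270 + 7774 = 13044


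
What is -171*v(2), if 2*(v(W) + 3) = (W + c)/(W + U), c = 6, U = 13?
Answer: 2337/5 ≈ 467.40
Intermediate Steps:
v(W) = -3 + (6 + W)/(2*(13 + W)) (v(W) = -3 + ((W + 6)/(W + 13))/2 = -3 + ((6 + W)/(13 + W))/2 = -3 + (6 + W)/(2*(13 + W)))
-171*v(2) = -171*(-72 - 5*2)/(2*(13 + 2)) = -171*(-72 - 10)/(2*15) = -171*(-82)/(2*15) = -171*(-41/15) = 2337/5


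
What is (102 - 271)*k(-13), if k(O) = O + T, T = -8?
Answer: 3549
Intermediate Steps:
k(O) = -8 + O (k(O) = O - 8 = -8 + O)
(102 - 271)*k(-13) = (102 - 271)*(-8 - 13) = -169*(-21) = 3549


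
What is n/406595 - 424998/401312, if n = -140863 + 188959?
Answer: -76750279929/81585726320 ≈ -0.94073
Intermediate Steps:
n = 48096
n/406595 - 424998/401312 = 48096/406595 - 424998/401312 = 48096*(1/406595) - 424998*1/401312 = 48096/406595 - 212499/200656 = -76750279929/81585726320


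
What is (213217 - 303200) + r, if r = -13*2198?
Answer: -118557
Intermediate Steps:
r = -28574
(213217 - 303200) + r = (213217 - 303200) - 28574 = -89983 - 28574 = -118557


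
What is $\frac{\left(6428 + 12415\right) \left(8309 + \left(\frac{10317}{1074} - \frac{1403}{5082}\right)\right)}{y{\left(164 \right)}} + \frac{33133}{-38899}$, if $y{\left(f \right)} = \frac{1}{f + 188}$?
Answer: $\frac{384167241011022921}{6962921} \approx 5.5173 \cdot 10^{10}$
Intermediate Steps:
$y{\left(f \right)} = \frac{1}{188 + f}$
$\frac{\left(6428 + 12415\right) \left(8309 + \left(\frac{10317}{1074} - \frac{1403}{5082}\right)\right)}{y{\left(164 \right)}} + \frac{33133}{-38899} = \frac{\left(6428 + 12415\right) \left(8309 + \left(\frac{10317}{1074} - \frac{1403}{5082}\right)\right)}{\frac{1}{188 + 164}} + \frac{33133}{-38899} = \frac{18843 \left(8309 + \left(10317 \cdot \frac{1}{1074} - \frac{1403}{5082}\right)\right)}{\frac{1}{352}} + 33133 \left(- \frac{1}{38899}\right) = 18843 \left(8309 + \left(\frac{3439}{358} - \frac{1403}{5082}\right)\right) \frac{1}{\frac{1}{352}} - \frac{33133}{38899} = 18843 \left(8309 + \frac{4243681}{454839}\right) 352 - \frac{33133}{38899} = 18843 \cdot \frac{3783500932}{454839} \cdot 352 - \frac{33133}{38899} = \frac{2160379032172}{13783} \cdot 352 - \frac{33133}{38899} = \frac{69132129029504}{1253} - \frac{33133}{38899} = \frac{384167241011022921}{6962921}$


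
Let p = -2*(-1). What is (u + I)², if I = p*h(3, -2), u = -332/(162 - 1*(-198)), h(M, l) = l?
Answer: 196249/8100 ≈ 24.228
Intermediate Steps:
u = -83/90 (u = -332/(162 + 198) = -332/360 = -332*1/360 = -83/90 ≈ -0.92222)
p = 2
I = -4 (I = 2*(-2) = -4)
(u + I)² = (-83/90 - 4)² = (-443/90)² = 196249/8100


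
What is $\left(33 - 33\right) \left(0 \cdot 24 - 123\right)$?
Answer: $0$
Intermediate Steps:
$\left(33 - 33\right) \left(0 \cdot 24 - 123\right) = 0 \left(0 - 123\right) = 0 \left(-123\right) = 0$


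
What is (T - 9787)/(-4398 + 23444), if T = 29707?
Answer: 9960/9523 ≈ 1.0459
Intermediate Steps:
(T - 9787)/(-4398 + 23444) = (29707 - 9787)/(-4398 + 23444) = 19920/19046 = 19920*(1/19046) = 9960/9523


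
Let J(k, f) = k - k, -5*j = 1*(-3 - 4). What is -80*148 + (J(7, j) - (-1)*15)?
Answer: -11825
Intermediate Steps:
j = 7/5 (j = -(-3 - 4)/5 = -(-7)/5 = -⅕*(-7) = 7/5 ≈ 1.4000)
J(k, f) = 0
-80*148 + (J(7, j) - (-1)*15) = -80*148 + (0 - (-1)*15) = -11840 + (0 - 1*(-15)) = -11840 + (0 + 15) = -11840 + 15 = -11825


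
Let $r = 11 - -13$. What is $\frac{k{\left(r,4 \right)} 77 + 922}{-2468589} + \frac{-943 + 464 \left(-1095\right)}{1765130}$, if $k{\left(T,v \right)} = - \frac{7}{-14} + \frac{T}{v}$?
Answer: $- \frac{629539737986}{2178690250785} \approx -0.28895$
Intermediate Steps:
$r = 24$ ($r = 11 + 13 = 24$)
$k{\left(T,v \right)} = \frac{1}{2} + \frac{T}{v}$ ($k{\left(T,v \right)} = \left(-7\right) \left(- \frac{1}{14}\right) + \frac{T}{v} = \frac{1}{2} + \frac{T}{v}$)
$\frac{k{\left(r,4 \right)} 77 + 922}{-2468589} + \frac{-943 + 464 \left(-1095\right)}{1765130} = \frac{\frac{24 + \frac{1}{2} \cdot 4}{4} \cdot 77 + 922}{-2468589} + \frac{-943 + 464 \left(-1095\right)}{1765130} = \left(\frac{24 + 2}{4} \cdot 77 + 922\right) \left(- \frac{1}{2468589}\right) + \left(-943 - 508080\right) \frac{1}{1765130} = \left(\frac{1}{4} \cdot 26 \cdot 77 + 922\right) \left(- \frac{1}{2468589}\right) - \frac{509023}{1765130} = \left(\frac{13}{2} \cdot 77 + 922\right) \left(- \frac{1}{2468589}\right) - \frac{509023}{1765130} = \left(\frac{1001}{2} + 922\right) \left(- \frac{1}{2468589}\right) - \frac{509023}{1765130} = \frac{2845}{2} \left(- \frac{1}{2468589}\right) - \frac{509023}{1765130} = - \frac{2845}{4937178} - \frac{509023}{1765130} = - \frac{629539737986}{2178690250785}$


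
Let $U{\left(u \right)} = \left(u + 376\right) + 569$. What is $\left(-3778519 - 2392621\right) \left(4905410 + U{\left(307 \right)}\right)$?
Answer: $-30279698134680$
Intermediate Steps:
$U{\left(u \right)} = 945 + u$ ($U{\left(u \right)} = \left(376 + u\right) + 569 = 945 + u$)
$\left(-3778519 - 2392621\right) \left(4905410 + U{\left(307 \right)}\right) = \left(-3778519 - 2392621\right) \left(4905410 + \left(945 + 307\right)\right) = \left(-3778519 - 2392621\right) \left(4905410 + 1252\right) = \left(-6171140\right) 4906662 = -30279698134680$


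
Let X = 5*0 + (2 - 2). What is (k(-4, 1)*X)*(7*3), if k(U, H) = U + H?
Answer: 0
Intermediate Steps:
k(U, H) = H + U
X = 0 (X = 0 + 0 = 0)
(k(-4, 1)*X)*(7*3) = ((1 - 4)*0)*(7*3) = -3*0*21 = 0*21 = 0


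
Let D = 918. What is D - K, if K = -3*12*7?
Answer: 1170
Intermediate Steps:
K = -252 (K = -36*7 = -252)
D - K = 918 - 1*(-252) = 918 + 252 = 1170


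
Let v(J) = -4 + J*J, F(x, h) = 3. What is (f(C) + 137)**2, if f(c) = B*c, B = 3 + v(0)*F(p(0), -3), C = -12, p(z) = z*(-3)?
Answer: 60025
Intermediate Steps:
p(z) = -3*z
v(J) = -4 + J**2
B = -9 (B = 3 + (-4 + 0**2)*3 = 3 + (-4 + 0)*3 = 3 - 4*3 = 3 - 12 = -9)
f(c) = -9*c
(f(C) + 137)**2 = (-9*(-12) + 137)**2 = (108 + 137)**2 = 245**2 = 60025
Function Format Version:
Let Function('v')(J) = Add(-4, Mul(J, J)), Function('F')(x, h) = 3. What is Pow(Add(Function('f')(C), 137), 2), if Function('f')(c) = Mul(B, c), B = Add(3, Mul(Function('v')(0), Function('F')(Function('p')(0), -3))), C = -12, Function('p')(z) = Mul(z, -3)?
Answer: 60025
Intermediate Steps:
Function('p')(z) = Mul(-3, z)
Function('v')(J) = Add(-4, Pow(J, 2))
B = -9 (B = Add(3, Mul(Add(-4, Pow(0, 2)), 3)) = Add(3, Mul(Add(-4, 0), 3)) = Add(3, Mul(-4, 3)) = Add(3, -12) = -9)
Function('f')(c) = Mul(-9, c)
Pow(Add(Function('f')(C), 137), 2) = Pow(Add(Mul(-9, -12), 137), 2) = Pow(Add(108, 137), 2) = Pow(245, 2) = 60025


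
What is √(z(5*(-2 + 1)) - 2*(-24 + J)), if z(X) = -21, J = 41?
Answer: I*√55 ≈ 7.4162*I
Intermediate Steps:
√(z(5*(-2 + 1)) - 2*(-24 + J)) = √(-21 - 2*(-24 + 41)) = √(-21 - 2*17) = √(-21 - 34) = √(-55) = I*√55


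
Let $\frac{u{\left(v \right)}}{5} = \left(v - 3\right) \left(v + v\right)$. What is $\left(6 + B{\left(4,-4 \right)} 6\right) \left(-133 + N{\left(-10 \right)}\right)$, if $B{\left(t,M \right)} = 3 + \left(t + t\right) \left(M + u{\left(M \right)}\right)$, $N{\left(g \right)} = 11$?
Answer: $-1619184$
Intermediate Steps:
$u{\left(v \right)} = 10 v \left(-3 + v\right)$ ($u{\left(v \right)} = 5 \left(v - 3\right) \left(v + v\right) = 5 \left(-3 + v\right) 2 v = 5 \cdot 2 v \left(-3 + v\right) = 10 v \left(-3 + v\right)$)
$B{\left(t,M \right)} = 3 + 2 t \left(M + 10 M \left(-3 + M\right)\right)$ ($B{\left(t,M \right)} = 3 + \left(t + t\right) \left(M + 10 M \left(-3 + M\right)\right) = 3 + 2 t \left(M + 10 M \left(-3 + M\right)\right)$)
$\left(6 + B{\left(4,-4 \right)} 6\right) \left(-133 + N{\left(-10 \right)}\right) = \left(6 + \left(3 - \left(-232\right) 4 + 20 \cdot 4 \left(-4\right)^{2}\right) 6\right) \left(-133 + 11\right) = \left(6 + \left(3 + 928 + 20 \cdot 4 \cdot 16\right) 6\right) \left(-122\right) = \left(6 + \left(3 + 928 + 1280\right) 6\right) \left(-122\right) = \left(6 + 2211 \cdot 6\right) \left(-122\right) = \left(6 + 13266\right) \left(-122\right) = 13272 \left(-122\right) = -1619184$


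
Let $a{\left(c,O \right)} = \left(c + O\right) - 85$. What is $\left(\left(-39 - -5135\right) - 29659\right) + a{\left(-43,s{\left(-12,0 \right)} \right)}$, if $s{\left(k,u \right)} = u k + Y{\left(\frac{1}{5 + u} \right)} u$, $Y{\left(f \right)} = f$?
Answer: $-24691$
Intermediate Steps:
$s{\left(k,u \right)} = k u + \frac{u}{5 + u}$ ($s{\left(k,u \right)} = u k + \frac{u}{5 + u} = k u + \frac{u}{5 + u}$)
$a{\left(c,O \right)} = -85 + O + c$ ($a{\left(c,O \right)} = \left(O + c\right) - 85 = -85 + O + c$)
$\left(\left(-39 - -5135\right) - 29659\right) + a{\left(-43,s{\left(-12,0 \right)} \right)} = \left(\left(-39 - -5135\right) - 29659\right) - 128 = \left(\left(-39 + 5135\right) - 29659\right) - 128 = \left(5096 - 29659\right) - 128 = -24563 - 128 = -24691$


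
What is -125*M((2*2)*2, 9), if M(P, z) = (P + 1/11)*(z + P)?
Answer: -189125/11 ≈ -17193.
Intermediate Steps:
M(P, z) = (1/11 + P)*(P + z) (M(P, z) = (P + 1/11)*(P + z) = (1/11 + P)*(P + z))
-125*M((2*2)*2, 9) = -125*(((2*2)*2)² + ((2*2)*2)/11 + (1/11)*9 + ((2*2)*2)*9) = -125*((4*2)² + (4*2)/11 + 9/11 + (4*2)*9) = -125*(8² + (1/11)*8 + 9/11 + 8*9) = -125*(64 + 8/11 + 9/11 + 72) = -125*1513/11 = -189125/11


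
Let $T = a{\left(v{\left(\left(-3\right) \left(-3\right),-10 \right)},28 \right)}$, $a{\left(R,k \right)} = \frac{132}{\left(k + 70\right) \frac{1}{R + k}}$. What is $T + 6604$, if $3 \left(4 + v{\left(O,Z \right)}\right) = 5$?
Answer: $\frac{46470}{7} \approx 6638.6$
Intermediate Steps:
$v{\left(O,Z \right)} = - \frac{7}{3}$ ($v{\left(O,Z \right)} = -4 + \frac{1}{3} \cdot 5 = -4 + \frac{5}{3} = - \frac{7}{3}$)
$a{\left(R,k \right)} = \frac{132 \left(R + k\right)}{70 + k}$ ($a{\left(R,k \right)} = \frac{132}{\left(70 + k\right) \frac{1}{R + k}} = \frac{132}{\frac{1}{R + k} \left(70 + k\right)} = 132 \frac{R + k}{70 + k} = \frac{132 \left(R + k\right)}{70 + k}$)
$T = \frac{242}{7}$ ($T = \frac{132 \left(- \frac{7}{3} + 28\right)}{70 + 28} = 132 \cdot \frac{1}{98} \cdot \frac{77}{3} = \frac{242}{7} \approx 34.571$)
$T + 6604 = \frac{242}{7} + 6604 = \frac{46470}{7}$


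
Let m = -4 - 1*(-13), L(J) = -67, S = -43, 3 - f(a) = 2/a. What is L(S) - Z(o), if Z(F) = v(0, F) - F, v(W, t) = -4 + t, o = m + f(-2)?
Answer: -63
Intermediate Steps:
f(a) = 3 - 2/a
m = 9 (m = -4 + 13 = 9)
o = 13 (o = 9 + (3 - 2/(-2)) = 9 + (3 - 2*(-½)) = 9 + (3 + 1) = 9 + 4 = 13)
Z(F) = -4 (Z(F) = (-4 + F) - F = -4)
L(S) - Z(o) = -67 - 1*(-4) = -67 + 4 = -63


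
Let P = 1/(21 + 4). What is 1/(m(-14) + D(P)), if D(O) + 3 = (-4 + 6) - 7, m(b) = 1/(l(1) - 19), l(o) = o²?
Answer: -18/145 ≈ -0.12414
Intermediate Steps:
m(b) = -1/18 (m(b) = 1/(1² - 19) = 1/(1 - 19) = 1/(-18) = -1/18)
P = 1/25 ≈ 0.040000
D(O) = -8 (D(O) = -3 + ((-4 + 6) - 7) = -3 + (2 - 7) = -3 - 5 = -8)
1/(m(-14) + D(P)) = 1/(-1/18 - 8) = 1/(-145/18) = -18/145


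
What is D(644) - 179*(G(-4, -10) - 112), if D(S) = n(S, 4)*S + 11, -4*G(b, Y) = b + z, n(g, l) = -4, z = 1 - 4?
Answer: 68679/4 ≈ 17170.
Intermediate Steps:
z = -3
G(b, Y) = 3/4 - b/4 (G(b, Y) = -(b - 3)/4 = -(-3 + b)/4 = 3/4 - b/4)
D(S) = 11 - 4*S (D(S) = -4*S + 11 = 11 - 4*S)
D(644) - 179*(G(-4, -10) - 112) = (11 - 4*644) - 179*((3/4 - 1/4*(-4)) - 112) = (11 - 2576) - 179*((3/4 + 1) - 112) = -2565 - 179*(7/4 - 112) = -2565 - 179*(-441)/4 = -2565 - 1*(-78939/4) = -2565 + 78939/4 = 68679/4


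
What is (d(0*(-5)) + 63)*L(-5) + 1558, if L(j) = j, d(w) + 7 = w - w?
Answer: 1278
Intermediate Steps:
d(w) = -7 (d(w) = -7 + (w - w) = -7 + 0 = -7)
(d(0*(-5)) + 63)*L(-5) + 1558 = (-7 + 63)*(-5) + 1558 = 56*(-5) + 1558 = -280 + 1558 = 1278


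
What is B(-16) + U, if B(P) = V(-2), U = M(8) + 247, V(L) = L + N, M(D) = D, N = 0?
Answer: 253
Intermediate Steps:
V(L) = L (V(L) = L + 0 = L)
U = 255 (U = 8 + 247 = 255)
B(P) = -2
B(-16) + U = -2 + 255 = 253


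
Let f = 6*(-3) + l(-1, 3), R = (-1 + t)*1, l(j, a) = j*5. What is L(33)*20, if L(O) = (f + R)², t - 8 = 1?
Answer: 4500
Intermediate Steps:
t = 9 (t = 8 + 1 = 9)
l(j, a) = 5*j
R = 8 (R = (-1 + 9)*1 = 8*1 = 8)
f = -23 (f = 6*(-3) + 5*(-1) = -18 - 5 = -23)
L(O) = 225 (L(O) = (-23 + 8)² = (-15)² = 225)
L(33)*20 = 225*20 = 4500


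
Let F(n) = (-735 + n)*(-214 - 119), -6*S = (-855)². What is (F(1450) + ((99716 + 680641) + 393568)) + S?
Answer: 1627985/2 ≈ 8.1399e+5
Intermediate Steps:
S = -243675/2 (S = -⅙*(-855)² = -⅙*731025 = -243675/2 ≈ -1.2184e+5)
F(n) = 244755 - 333*n (F(n) = (-735 + n)*(-333) = 244755 - 333*n)
(F(1450) + ((99716 + 680641) + 393568)) + S = ((244755 - 333*1450) + ((99716 + 680641) + 393568)) - 243675/2 = ((244755 - 482850) + (780357 + 393568)) - 243675/2 = (-238095 + 1173925) - 243675/2 = 935830 - 243675/2 = 1627985/2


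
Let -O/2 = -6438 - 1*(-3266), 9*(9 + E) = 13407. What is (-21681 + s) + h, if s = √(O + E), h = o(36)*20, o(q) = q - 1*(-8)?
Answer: -20801 + 11*√582/3 ≈ -20713.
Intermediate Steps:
E = 4442/3 (E = -9 + (⅑)*13407 = -9 + 4469/3 = 4442/3 ≈ 1480.7)
O = 6344 (O = -2*(-6438 - 1*(-3266)) = -2*(-6438 + 3266) = -2*(-3172) = 6344)
o(q) = 8 + q (o(q) = q + 8 = 8 + q)
h = 880 (h = (8 + 36)*20 = 44*20 = 880)
s = 11*√582/3 (s = √(6344 + 4442/3) = √(23474/3) = 11*√582/3 ≈ 88.457)
(-21681 + s) + h = (-21681 + 11*√582/3) + 880 = -20801 + 11*√582/3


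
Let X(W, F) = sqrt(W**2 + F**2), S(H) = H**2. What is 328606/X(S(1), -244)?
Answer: 328606*sqrt(59537)/59537 ≈ 1346.7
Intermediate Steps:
X(W, F) = sqrt(F**2 + W**2)
328606/X(S(1), -244) = 328606/(sqrt((-244)**2 + (1**2)**2)) = 328606/(sqrt(59536 + 1**2)) = 328606/(sqrt(59536 + 1)) = 328606/(sqrt(59537)) = 328606*(sqrt(59537)/59537) = 328606*sqrt(59537)/59537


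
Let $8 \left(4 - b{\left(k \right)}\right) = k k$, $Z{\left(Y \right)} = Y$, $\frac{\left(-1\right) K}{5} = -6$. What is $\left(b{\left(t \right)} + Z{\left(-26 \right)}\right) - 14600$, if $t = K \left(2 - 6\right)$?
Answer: $-16422$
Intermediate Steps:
$K = 30$ ($K = \left(-5\right) \left(-6\right) = 30$)
$t = -120$ ($t = 30 \left(2 - 6\right) = 30 \left(-4\right) = -120$)
$b{\left(k \right)} = 4 - \frac{k^{2}}{8}$ ($b{\left(k \right)} = 4 - \frac{k k}{8} = 4 - \frac{k^{2}}{8}$)
$\left(b{\left(t \right)} + Z{\left(-26 \right)}\right) - 14600 = \left(\left(4 - \frac{\left(-120\right)^{2}}{8}\right) - 26\right) - 14600 = \left(\left(4 - 1800\right) - 26\right) - 14600 = \left(-1796 - 26\right) - 14600 = -1822 - 14600 = -16422$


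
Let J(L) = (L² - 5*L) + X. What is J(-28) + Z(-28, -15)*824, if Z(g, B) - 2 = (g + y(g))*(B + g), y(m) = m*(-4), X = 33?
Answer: -2973683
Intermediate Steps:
y(m) = -4*m
Z(g, B) = 2 - 3*g*(B + g) (Z(g, B) = 2 + (g - 4*g)*(B + g) = 2 + (-3*g)*(B + g) = 2 - 3*g*(B + g))
J(L) = 33 + L² - 5*L (J(L) = (L² - 5*L) + 33 = 33 + L² - 5*L)
J(-28) + Z(-28, -15)*824 = (33 + (-28)² - 5*(-28)) + (2 - 3*(-28)² - 3*(-15)*(-28))*824 = (33 + 784 + 140) + (2 - 3*784 - 1260)*824 = 957 + (2 - 2352 - 1260)*824 = 957 - 3610*824 = 957 - 2974640 = -2973683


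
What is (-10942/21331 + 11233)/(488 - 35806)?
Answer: -239600181/753368258 ≈ -0.31804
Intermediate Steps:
(-10942/21331 + 11233)/(488 - 35806) = (-10942*1/21331 + 11233)/(-35318) = (-10942/21331 + 11233)*(-1/35318) = (239600181/21331)*(-1/35318) = -239600181/753368258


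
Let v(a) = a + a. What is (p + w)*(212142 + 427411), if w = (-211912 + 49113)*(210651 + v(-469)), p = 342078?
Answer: -21834802845859777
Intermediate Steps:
v(a) = 2*a
w = -34141066687 (w = (-211912 + 49113)*(210651 + 2*(-469)) = -162799*(210651 - 938) = -162799*209713 = -34141066687)
(p + w)*(212142 + 427411) = (342078 - 34141066687)*(212142 + 427411) = -34140724609*639553 = -21834802845859777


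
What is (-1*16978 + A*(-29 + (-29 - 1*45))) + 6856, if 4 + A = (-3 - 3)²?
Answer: -13418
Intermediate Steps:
A = 32 (A = -4 + (-3 - 3)² = -4 + (-6)² = -4 + 36 = 32)
(-1*16978 + A*(-29 + (-29 - 1*45))) + 6856 = (-1*16978 + 32*(-29 + (-29 - 1*45))) + 6856 = (-16978 + 32*(-29 + (-29 - 45))) + 6856 = (-16978 + 32*(-29 - 74)) + 6856 = (-16978 + 32*(-103)) + 6856 = (-16978 - 3296) + 6856 = -20274 + 6856 = -13418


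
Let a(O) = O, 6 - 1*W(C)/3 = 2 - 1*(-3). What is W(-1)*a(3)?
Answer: 9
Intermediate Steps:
W(C) = 3 (W(C) = 18 - 3*(2 - 1*(-3)) = 18 - 3*(2 + 3) = 18 - 3*5 = 18 - 15 = 3)
W(-1)*a(3) = 3*3 = 9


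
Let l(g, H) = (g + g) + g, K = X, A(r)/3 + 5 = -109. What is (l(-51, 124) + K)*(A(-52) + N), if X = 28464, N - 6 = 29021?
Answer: 812101035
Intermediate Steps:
N = 29027 (N = 6 + 29021 = 29027)
A(r) = -342 (A(r) = -15 + 3*(-109) = -15 - 327 = -342)
K = 28464
l(g, H) = 3*g (l(g, H) = 2*g + g = 3*g)
(l(-51, 124) + K)*(A(-52) + N) = (3*(-51) + 28464)*(-342 + 29027) = (-153 + 28464)*28685 = 28311*28685 = 812101035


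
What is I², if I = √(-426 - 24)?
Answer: -450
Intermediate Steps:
I = 15*I*√2 (I = √(-450) = 15*I*√2 ≈ 21.213*I)
I² = (15*I*√2)² = -450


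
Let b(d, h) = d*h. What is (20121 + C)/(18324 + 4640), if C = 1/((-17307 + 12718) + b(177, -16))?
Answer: 37329485/42603961 ≈ 0.87620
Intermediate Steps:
C = -1/7421 (C = 1/((-17307 + 12718) + 177*(-16)) = 1/(-4589 - 2832) = 1/(-7421) = -1/7421 ≈ -0.00013475)
(20121 + C)/(18324 + 4640) = (20121 - 1/7421)/(18324 + 4640) = (149317940/7421)/22964 = (149317940/7421)*(1/22964) = 37329485/42603961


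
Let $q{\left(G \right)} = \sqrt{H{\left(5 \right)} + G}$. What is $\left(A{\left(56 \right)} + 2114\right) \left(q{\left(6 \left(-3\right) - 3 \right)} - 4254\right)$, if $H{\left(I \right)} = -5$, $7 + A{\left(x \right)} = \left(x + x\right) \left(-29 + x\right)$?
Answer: $-21827274 + 5131 i \sqrt{26} \approx -2.1827 \cdot 10^{7} + 26163.0 i$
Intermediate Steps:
$A{\left(x \right)} = -7 + 2 x \left(-29 + x\right)$ ($A{\left(x \right)} = -7 + \left(x + x\right) \left(-29 + x\right) = -7 + 2 x \left(-29 + x\right)$)
$q{\left(G \right)} = \sqrt{-5 + G}$
$\left(A{\left(56 \right)} + 2114\right) \left(q{\left(6 \left(-3\right) - 3 \right)} - 4254\right) = \left(\left(-7 - 3248 + 2 \cdot 56^{2}\right) + 2114\right) \left(\sqrt{-5 + \left(6 \left(-3\right) - 3\right)} - 4254\right) = \left(\left(-7 - 3248 + 2 \cdot 3136\right) + 2114\right) \left(\sqrt{-5 - 21} - 4254\right) = \left(\left(-7 - 3248 + 6272\right) + 2114\right) \left(\sqrt{-5 - 21} - 4254\right) = \left(3017 + 2114\right) \left(\sqrt{-26} - 4254\right) = 5131 \left(i \sqrt{26} - 4254\right) = 5131 \left(-4254 + i \sqrt{26}\right) = -21827274 + 5131 i \sqrt{26}$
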